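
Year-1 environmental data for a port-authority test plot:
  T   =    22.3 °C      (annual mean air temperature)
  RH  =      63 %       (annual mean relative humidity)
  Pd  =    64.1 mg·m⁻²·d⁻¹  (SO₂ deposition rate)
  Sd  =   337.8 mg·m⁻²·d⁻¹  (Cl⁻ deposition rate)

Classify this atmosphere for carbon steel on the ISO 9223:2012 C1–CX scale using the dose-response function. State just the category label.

C5

carbon steel: temperature factor f = -0.054·(12.3) = -0.6642
  SO₂ term: 1.77·64.1^0.52·exp(0.02·63-0.6642) = 27.94
  Sd branch = 0.102·Sd^0.62·e^(0.033·RH+0.04·T) = 73.56 μm/a
  sum: 27.94 + 73.56 → r_corr = 101.5 μm/a
Category bounds: 80…200 μm/a bracket r_corr ⇒ C5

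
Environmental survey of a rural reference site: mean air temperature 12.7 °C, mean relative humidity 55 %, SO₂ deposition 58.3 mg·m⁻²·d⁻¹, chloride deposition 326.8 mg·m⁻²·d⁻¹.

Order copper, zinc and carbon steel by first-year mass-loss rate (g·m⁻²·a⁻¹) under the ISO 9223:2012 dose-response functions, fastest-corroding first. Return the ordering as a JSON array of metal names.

["carbon steel", "zinc", "copper"]

copper: f(T) = -0.080·(T−10) [T>10 °C] = -0.2160
  sulphur-dioxide contribution → 0.3154 μm/a
  chloride contribution → 0.6603 μm/a
  total first-year rate 0.9757 μm/a
  mass loss = 0.9757 μm/a × 8.96 g/cm³ = 8.742 g·m⁻²·a⁻¹
zinc: f(T) = -0.071·(T−10) [T>10 °C] = -0.1917
  sulphur-dioxide contribution → 0.7998 μm/a
  chloride contribution → 2.168 μm/a
  total first-year rate 2.968 μm/a
  mass loss = 2.968 μm/a × 7.14 g/cm³ = 21.19 g·m⁻²·a⁻¹
carbon steel: T>10 °C ⇒ hinge -0.054·(12.7−10) = -0.1458
  sulphur-dioxide contribution → 38.06 μm/a
  chloride contribution → 37.7 μm/a
  ⇒ r_corr(carbon steel) = 75.76 μm/a
  mass loss = 75.76 μm/a × 7.85 g/cm³ = 594.7 g·m⁻²·a⁻¹
Ordering by g·m⁻²·a⁻¹: carbon steel (595) > zinc (21.2) > copper (8.74)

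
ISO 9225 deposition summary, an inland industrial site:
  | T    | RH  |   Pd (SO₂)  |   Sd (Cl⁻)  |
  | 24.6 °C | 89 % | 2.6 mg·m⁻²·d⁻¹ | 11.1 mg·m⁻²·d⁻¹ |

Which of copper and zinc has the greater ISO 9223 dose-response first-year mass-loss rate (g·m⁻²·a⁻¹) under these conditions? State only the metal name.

copper: temperature factor f = -0.080·(14.6) = -1.1680
  SO₂ term: 0.0053·2.6^0.26·exp(0.059·89-1.1680) = 0.4031
  Cl⁻ term: 0.01025·11.1^0.27·exp(0.036·89+0.049·24.6) = 1.614
  r_corr = 0.4031 + 1.614 = 2.017 μm/a
  mass loss = 2.017 μm/a × 8.96 g/cm³ = 18.07 g·m⁻²·a⁻¹
zinc: T>10 °C ⇒ hinge -0.071·(24.6−10) = -1.0366
  Pd branch = 0.0129·Pd^0.44·e^(0.046·RH+f) = 0.4178 μm/a
  Sd branch = 0.0175·Sd^0.57·e^(0.008·RH+0.085·T) = 1.138 μm/a
  sum: 0.4178 + 1.138 → r_corr = 1.556 μm/a
  mass loss = 1.556 μm/a × 7.14 g/cm³ = 11.11 g·m⁻²·a⁻¹
Ordering by g·m⁻²·a⁻¹: copper (18.1) > zinc (11.1)

copper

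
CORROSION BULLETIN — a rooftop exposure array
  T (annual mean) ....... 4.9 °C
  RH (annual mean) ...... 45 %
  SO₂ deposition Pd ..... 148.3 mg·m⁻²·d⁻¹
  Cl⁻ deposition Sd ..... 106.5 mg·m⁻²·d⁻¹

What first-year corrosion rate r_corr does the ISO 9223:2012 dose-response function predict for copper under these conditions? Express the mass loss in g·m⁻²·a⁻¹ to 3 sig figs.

copper: T≤10 °C ⇒ hinge +0.126·(4.9−10) = -0.6426
  SO₂ term: 0.0053·148.3^0.26·exp(0.059·45-0.6426) = 0.1455
  Cl⁻ term: 0.01025·106.5^0.27·exp(0.036·45+0.049·4.9) = 0.2322
  sum: 0.1455 + 0.2322 → r_corr = 0.3777 μm/a
Convert to mass loss: 0.3777 μm/a × 8.96 g/cm³ = 3.384 g·m⁻²·a⁻¹

r_corr = 3.38 g·m⁻²·a⁻¹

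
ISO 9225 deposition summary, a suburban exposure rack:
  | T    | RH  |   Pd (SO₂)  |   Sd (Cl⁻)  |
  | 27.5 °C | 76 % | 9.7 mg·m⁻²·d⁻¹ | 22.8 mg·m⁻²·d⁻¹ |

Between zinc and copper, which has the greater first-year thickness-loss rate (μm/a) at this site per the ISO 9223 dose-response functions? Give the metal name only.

zinc

zinc: temperature factor f = -0.071·(17.5) = -1.2425
  Pd branch = 0.0129·Pd^0.44·e^(0.046·RH+f) = 0.3338 μm/a
  Cl⁻ term: 0.0175·22.8^0.57·exp(0.008·76+0.085·27.5) = 1.978
  sum: 0.3338 + 1.978 → r_corr = 2.312 μm/a
copper: f(T) = -0.080·(T−10) [T>10 °C] = -1.4000
  SO₂ term: 0.0053·9.7^0.26·exp(0.059·76-1.4000) = 0.209
  Cl⁻ term: 0.01025·22.8^0.27·exp(0.036·76+0.049·27.5) = 1.415
  r_corr = 0.209 + 1.415 = 1.624 μm/a
Ordering by μm/a: zinc (2.31) > copper (1.62)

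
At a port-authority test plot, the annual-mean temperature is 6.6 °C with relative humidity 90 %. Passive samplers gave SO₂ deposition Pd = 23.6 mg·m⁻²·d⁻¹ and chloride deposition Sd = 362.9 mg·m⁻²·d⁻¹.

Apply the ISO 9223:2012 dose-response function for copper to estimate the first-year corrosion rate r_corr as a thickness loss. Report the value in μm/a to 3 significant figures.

r_corr = 3.37 μm/a

copper: T≤10 °C ⇒ hinge +0.126·(6.6−10) = -0.4284
  SO₂ term: 0.0053·23.6^0.26·exp(0.059·90-0.4284) = 1.59
  Cl⁻ term: 0.01025·362.9^0.27·exp(0.036·90+0.049·6.6) = 1.776
  sum: 1.59 + 1.776 → r_corr = 3.366 μm/a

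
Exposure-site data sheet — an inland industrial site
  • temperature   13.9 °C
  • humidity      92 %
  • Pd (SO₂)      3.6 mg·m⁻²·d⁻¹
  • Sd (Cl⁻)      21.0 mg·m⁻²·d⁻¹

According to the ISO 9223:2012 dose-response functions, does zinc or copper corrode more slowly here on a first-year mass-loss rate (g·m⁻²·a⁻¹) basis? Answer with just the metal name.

zinc

zinc: f(T) = -0.071·(T−10) [T>10 °C] = -0.2769
  sulphur-dioxide contribution → 1.183 μm/a
  chloride contribution → 0.6752 μm/a
  total first-year rate 1.858 μm/a
  mass loss = 1.858 μm/a × 7.14 g/cm³ = 13.27 g·m⁻²·a⁻¹
copper: T>10 °C ⇒ hinge -0.080·(13.9−10) = -0.3120
  sulphur-dioxide contribution → 1.232 μm/a
  chloride contribution → 1.264 μm/a
  ⇒ r_corr(copper) = 2.497 μm/a
  mass loss = 2.497 μm/a × 8.96 g/cm³ = 22.37 g·m⁻²·a⁻¹
Ordering by g·m⁻²·a⁻¹: copper (22.4) > zinc (13.3)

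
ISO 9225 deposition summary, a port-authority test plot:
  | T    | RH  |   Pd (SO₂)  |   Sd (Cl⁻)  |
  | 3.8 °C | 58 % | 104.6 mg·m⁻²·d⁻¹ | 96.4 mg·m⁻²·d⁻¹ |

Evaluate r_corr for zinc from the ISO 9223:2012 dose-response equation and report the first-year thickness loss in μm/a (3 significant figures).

r_corr = 1.66 μm/a

zinc: T≤10 °C ⇒ hinge +0.038·(3.8−10) = -0.2356
  Pd branch = 0.0129·Pd^0.44·e^(0.046·RH+f) = 1.136 μm/a
  Sd branch = 0.0175·Sd^0.57·e^(0.008·RH+0.085·T) = 0.5197 μm/a
  r_corr = 1.136 + 0.5197 = 1.656 μm/a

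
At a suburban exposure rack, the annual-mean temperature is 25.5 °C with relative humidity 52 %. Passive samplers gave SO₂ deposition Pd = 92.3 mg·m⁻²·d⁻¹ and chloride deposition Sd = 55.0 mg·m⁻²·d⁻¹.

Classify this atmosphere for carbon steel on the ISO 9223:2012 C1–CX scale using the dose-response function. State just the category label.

carbon steel: T>10 °C ⇒ hinge -0.054·(25.5−10) = -0.8370
  sulphur-dioxide contribution → 22.81 μm/a
  chloride contribution → 18.87 μm/a
  ⇒ r_corr(carbon steel) = 41.68 μm/a
41.7 μm/a falls in (25, 50] for carbon steel → category C3

C3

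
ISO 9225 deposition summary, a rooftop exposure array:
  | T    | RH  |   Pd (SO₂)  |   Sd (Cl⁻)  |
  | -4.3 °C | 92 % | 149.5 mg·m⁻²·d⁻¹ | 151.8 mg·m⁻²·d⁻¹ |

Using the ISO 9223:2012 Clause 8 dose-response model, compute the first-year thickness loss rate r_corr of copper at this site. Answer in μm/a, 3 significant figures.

r_corr = 1.62 μm/a

copper: temperature factor f = +0.126·(-14.3) = -1.8018
  sulphur-dioxide contribution → 0.732 μm/a
  chloride contribution → 0.8842 μm/a
  total first-year rate 1.616 μm/a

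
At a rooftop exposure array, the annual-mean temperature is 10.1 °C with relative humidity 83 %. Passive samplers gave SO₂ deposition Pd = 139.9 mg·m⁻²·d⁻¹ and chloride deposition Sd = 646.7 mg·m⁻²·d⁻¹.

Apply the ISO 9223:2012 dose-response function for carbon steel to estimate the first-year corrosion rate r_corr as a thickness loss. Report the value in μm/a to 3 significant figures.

r_corr = 252 μm/a

carbon steel: T>10 °C ⇒ hinge -0.054·(10.1−10) = -0.0054
  sulphur-dioxide contribution → 120.9 μm/a
  chloride contribution → 130.7 μm/a
  total first-year rate 251.6 μm/a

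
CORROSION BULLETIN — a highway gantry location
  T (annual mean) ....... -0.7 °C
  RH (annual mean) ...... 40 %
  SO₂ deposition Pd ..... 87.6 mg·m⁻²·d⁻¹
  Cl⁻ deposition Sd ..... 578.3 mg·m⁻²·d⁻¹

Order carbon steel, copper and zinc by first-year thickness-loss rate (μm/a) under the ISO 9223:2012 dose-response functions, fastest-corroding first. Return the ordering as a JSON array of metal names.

carbon steel: f(T) = +0.150·(T−10) [T≤10 °C] = -1.6050
  SO₂ term: 1.77·87.6^0.52·exp(0.02·40-1.6050) = 8.1
  Sd branch = 0.102·Sd^0.62·e^(0.033·RH+0.04·T) = 19.15 μm/a
  r_corr = 8.1 + 19.15 = 27.25 μm/a
copper: f(T) = +0.126·(T−10) [T≤10 °C] = -1.3482
  Pd branch = 0.0053·Pd^0.26·e^(0.059·RH+f) = 0.04664 μm/a
  Cl⁻ term: 0.01025·578.3^0.27·exp(0.036·40+0.049·-0.7) = 0.2328
  r_corr = 0.04664 + 0.2328 = 0.2794 μm/a
zinc: temperature factor f = +0.038·(-10.7) = -0.4066
  Pd branch = 0.0129·Pd^0.44·e^(0.046·RH+f) = 0.3871 μm/a
  Sd branch = 0.0175·Sd^0.57·e^(0.008·RH+0.085·T) = 0.8523 μm/a
  r_corr = 0.3871 + 0.8523 = 1.239 μm/a
Ordering by μm/a: carbon steel (27.3) > zinc (1.24) > copper (0.279)

["carbon steel", "zinc", "copper"]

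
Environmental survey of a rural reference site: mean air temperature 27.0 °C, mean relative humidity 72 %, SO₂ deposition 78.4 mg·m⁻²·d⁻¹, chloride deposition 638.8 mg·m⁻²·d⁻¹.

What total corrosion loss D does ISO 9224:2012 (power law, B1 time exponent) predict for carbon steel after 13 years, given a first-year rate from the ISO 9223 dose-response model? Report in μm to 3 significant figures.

D(13) = 789 μm

carbon steel: T>10 °C ⇒ hinge -0.054·(27.0−10) = -0.9180
  sulphur-dioxide contribution → 28.82 μm/a
  chloride contribution → 177.4 μm/a
  ⇒ r_corr(carbon steel) = 206.2 μm/a
ISO 9224: D(t) = r_corr · t^b with b = 0.523 (carbon steel, B1)
  D(13) = 206.2 × 13^0.523 = 206.2 × 3.825 = 788.6 μm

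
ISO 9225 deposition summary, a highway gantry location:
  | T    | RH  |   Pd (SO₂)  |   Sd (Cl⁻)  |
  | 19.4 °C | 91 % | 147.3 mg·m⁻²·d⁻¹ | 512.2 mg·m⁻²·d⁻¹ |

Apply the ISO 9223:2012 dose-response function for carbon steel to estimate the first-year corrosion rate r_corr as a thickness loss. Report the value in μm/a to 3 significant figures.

r_corr = 302 μm/a

carbon steel: T>10 °C ⇒ hinge -0.054·(19.4−10) = -0.5076
  Pd branch = 1.77·Pd^0.52·e^(0.02·RH+f) = 88.19 μm/a
  Cl⁻ term: 0.102·512.2^0.62·exp(0.033·91+0.04·19.4) = 213.6
  r_corr = 88.19 + 213.6 = 301.8 μm/a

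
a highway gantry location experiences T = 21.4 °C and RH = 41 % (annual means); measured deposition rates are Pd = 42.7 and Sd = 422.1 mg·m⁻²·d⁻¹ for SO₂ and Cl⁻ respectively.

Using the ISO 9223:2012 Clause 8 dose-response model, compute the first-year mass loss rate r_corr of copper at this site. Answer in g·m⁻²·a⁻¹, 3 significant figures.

r_corr = 6.43 g·m⁻²·a⁻¹

copper: T>10 °C ⇒ hinge -0.080·(21.4−10) = -0.9120
  sulphur-dioxide contribution → 0.06348 μm/a
  chloride contribution → 0.6546 μm/a
  total first-year rate 0.7181 μm/a
Convert to mass loss: 0.7181 μm/a × 8.96 g/cm³ = 6.434 g·m⁻²·a⁻¹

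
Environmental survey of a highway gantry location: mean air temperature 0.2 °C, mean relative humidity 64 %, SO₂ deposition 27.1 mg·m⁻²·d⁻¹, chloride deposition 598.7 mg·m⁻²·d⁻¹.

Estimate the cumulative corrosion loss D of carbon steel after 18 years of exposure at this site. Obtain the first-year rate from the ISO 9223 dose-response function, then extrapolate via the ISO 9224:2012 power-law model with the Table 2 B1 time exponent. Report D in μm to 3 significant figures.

carbon steel: f(T) = +0.150·(T−10) [T≤10 °C] = -1.4700
  Pd branch = 1.77·Pd^0.52·e^(0.02·RH+f) = 8.14 μm/a
  Cl⁻ term: 0.102·598.7^0.62·exp(0.033·64+0.04·0.2) = 44.79
  sum: 8.14 + 44.79 → r_corr = 52.93 μm/a
Power-law: D(18) = r_corr · 18^0.523
  D(18) = 52.93 × 18^0.523 = 52.93 × 4.534 = 240 μm

D(18) = 240 μm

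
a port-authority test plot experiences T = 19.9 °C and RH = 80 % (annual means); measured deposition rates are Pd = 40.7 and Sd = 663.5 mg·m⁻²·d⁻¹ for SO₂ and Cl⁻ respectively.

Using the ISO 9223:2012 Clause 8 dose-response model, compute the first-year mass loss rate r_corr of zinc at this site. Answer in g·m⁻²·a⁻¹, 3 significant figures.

zinc: f(T) = -0.071·(T−10) [T>10 °C] = -0.7029
  Pd branch = 0.0129·Pd^0.44·e^(0.046·RH+f) = 1.293 μm/a
  Sd branch = 0.0175·Sd^0.57·e^(0.008·RH+0.085·T) = 7.312 μm/a
  sum: 1.293 + 7.312 → r_corr = 8.606 μm/a
Convert to mass loss: 8.606 μm/a × 7.14 g/cm³ = 61.44 g·m⁻²·a⁻¹

r_corr = 61.4 g·m⁻²·a⁻¹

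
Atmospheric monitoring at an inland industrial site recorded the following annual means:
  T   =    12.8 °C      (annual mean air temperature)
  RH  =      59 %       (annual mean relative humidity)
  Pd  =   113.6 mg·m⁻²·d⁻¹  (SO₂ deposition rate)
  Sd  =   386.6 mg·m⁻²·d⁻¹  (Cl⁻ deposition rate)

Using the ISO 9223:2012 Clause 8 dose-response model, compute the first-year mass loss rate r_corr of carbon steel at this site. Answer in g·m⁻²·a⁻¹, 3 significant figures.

r_corr = 832 g·m⁻²·a⁻¹

carbon steel: temperature factor f = -0.054·(2.8) = -0.1512
  SO₂ term: 1.77·113.6^0.52·exp(0.02·59-0.1512) = 58.02
  Cl⁻ term: 0.102·386.6^0.62·exp(0.033·59+0.04·12.8) = 47.93
  sum: 58.02 + 47.93 → r_corr = 106 μm/a
Convert to mass loss: 106 μm/a × 7.85 g/cm³ = 831.7 g·m⁻²·a⁻¹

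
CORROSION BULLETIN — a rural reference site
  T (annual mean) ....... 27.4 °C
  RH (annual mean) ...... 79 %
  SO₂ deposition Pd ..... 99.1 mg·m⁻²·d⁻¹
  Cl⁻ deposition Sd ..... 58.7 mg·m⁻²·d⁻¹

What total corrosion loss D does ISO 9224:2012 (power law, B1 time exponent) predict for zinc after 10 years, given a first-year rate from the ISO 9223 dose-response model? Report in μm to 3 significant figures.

D(10) = 29.4 μm

zinc: f(T) = -0.071·(T−10) [T>10 °C] = -1.2354
  Pd branch = 0.0129·Pd^0.44·e^(0.046·RH+f) = 1.073 μm/a
  Sd branch = 0.0175·Sd^0.57·e^(0.008·RH+0.085·T) = 3.444 μm/a
  r_corr = 1.073 + 3.444 = 4.517 μm/a
Power-law: D(10) = r_corr · 10^0.813
  D(10) = 4.517 × 10^0.813 = 4.517 × 6.501 = 29.37 μm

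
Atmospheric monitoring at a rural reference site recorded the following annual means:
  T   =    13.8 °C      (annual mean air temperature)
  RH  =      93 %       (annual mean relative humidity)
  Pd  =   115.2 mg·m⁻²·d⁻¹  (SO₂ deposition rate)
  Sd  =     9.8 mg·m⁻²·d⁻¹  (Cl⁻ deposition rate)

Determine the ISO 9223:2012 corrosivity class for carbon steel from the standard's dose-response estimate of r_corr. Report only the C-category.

C5

carbon steel: f(T) = -0.054·(T−10) [T>10 °C] = -0.2052
  Pd branch = 1.77·Pd^0.52·e^(0.02·RH+f) = 109.3 μm/a
  Sd branch = 0.102·Sd^0.62·e^(0.033·RH+0.04·T) = 15.69 μm/a
  sum: 109.3 + 15.69 → r_corr = 125 μm/a
Category bounds: 80…200 μm/a bracket r_corr ⇒ C5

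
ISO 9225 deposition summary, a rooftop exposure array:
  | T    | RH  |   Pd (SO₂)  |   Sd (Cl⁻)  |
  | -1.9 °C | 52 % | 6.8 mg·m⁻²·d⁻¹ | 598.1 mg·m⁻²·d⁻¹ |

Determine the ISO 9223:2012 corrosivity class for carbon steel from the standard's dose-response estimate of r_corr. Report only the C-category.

C3

carbon steel: T≤10 °C ⇒ hinge +0.150·(-1.9−10) = -1.7850
  SO₂ term: 1.77·6.8^0.52·exp(0.02·52-1.7850) = 2.277
  Cl⁻ term: 0.102·598.1^0.62·exp(0.033·52+0.04·-1.9) = 27.7
  r_corr = 2.277 + 27.7 = 29.97 μm/a
ISO 9223 Table 2 (carbon steel): 25 < 30 ≤ 50 μm/a ⇒ C3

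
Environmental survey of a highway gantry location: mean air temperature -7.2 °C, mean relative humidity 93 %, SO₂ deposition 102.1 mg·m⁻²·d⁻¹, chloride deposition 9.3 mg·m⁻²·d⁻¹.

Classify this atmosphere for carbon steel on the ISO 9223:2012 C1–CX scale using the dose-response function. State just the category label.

carbon steel: temperature factor f = +0.150·(-17.2) = -2.5800
  sulphur-dioxide contribution → 9.549 μm/a
  chloride contribution → 6.559 μm/a
  ⇒ r_corr(carbon steel) = 16.11 μm/a
16.1 μm/a falls in (1.3, 25] for carbon steel → category C2

C2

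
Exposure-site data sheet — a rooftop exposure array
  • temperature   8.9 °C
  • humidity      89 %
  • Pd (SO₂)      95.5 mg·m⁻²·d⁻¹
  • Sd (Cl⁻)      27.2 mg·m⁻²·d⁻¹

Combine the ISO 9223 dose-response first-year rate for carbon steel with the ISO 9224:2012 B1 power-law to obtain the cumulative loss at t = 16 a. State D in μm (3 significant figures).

D(16) = 497 μm

carbon steel: temperature factor f = +0.150·(-1.1) = -0.1650
  sulphur-dioxide contribution → 95.27 μm/a
  chloride contribution → 21.29 μm/a
  ⇒ r_corr(carbon steel) = 116.6 μm/a
ISO 9224: D(t) = r_corr · t^b with b = 0.523 (carbon steel, B1)
  D(16) = 116.6 × 16^0.523 = 116.6 × 4.263 = 496.9 μm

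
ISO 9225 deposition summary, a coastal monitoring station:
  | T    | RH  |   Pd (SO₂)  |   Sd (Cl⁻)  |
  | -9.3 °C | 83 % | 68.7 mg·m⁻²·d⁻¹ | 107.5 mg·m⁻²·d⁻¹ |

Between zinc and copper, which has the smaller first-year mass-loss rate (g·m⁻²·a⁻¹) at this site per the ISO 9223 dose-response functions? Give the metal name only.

copper

zinc: temperature factor f = +0.038·(-19.3) = -0.7334
  Pd branch = 0.0129·Pd^0.44·e^(0.046·RH+f) = 1.813 μm/a
  Sd branch = 0.0175·Sd^0.57·e^(0.008·RH+0.085·T) = 0.2218 μm/a
  sum: 1.813 + 0.2218 → r_corr = 2.035 μm/a
  mass loss = 2.035 μm/a × 7.14 g/cm³ = 14.53 g·m⁻²·a⁻¹
copper: temperature factor f = +0.126·(-19.3) = -2.4318
  Pd branch = 0.0053·Pd^0.26·e^(0.059·RH+f) = 0.1873 μm/a
  Cl⁻ term: 0.01025·107.5^0.27·exp(0.036·83+0.049·-9.3) = 0.456
  sum: 0.1873 + 0.456 → r_corr = 0.6433 μm/a
  mass loss = 0.6433 μm/a × 8.96 g/cm³ = 5.764 g·m⁻²·a⁻¹
Ordering by g·m⁻²·a⁻¹: zinc (14.5) > copper (5.76)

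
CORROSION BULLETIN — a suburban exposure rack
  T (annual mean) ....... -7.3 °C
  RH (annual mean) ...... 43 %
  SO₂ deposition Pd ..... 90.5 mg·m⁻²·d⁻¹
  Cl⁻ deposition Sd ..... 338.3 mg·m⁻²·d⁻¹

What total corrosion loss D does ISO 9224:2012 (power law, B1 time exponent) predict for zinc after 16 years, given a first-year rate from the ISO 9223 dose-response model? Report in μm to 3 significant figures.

D(16) = 6.84 μm

zinc: temperature factor f = +0.038·(-17.3) = -0.6574
  SO₂ term: 0.0129·90.5^0.44·exp(0.046·43-0.6574) = 0.3508
  Cl⁻ term: 0.0175·338.3^0.57·exp(0.008·43+0.085·-7.3) = 0.367
  r_corr = 0.3508 + 0.367 = 0.7178 μm/a
Power-law: D(16) = r_corr · 16^0.813
  D(16) = 0.7178 × 16^0.813 = 0.7178 × 9.527 = 6.838 μm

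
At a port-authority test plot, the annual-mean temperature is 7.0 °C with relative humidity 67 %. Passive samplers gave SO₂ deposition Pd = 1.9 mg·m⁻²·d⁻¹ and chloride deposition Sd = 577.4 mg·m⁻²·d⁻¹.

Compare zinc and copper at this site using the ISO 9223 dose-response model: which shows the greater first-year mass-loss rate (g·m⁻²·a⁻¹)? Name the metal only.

zinc: f(T) = +0.038·(T−10) [T≤10 °C] = -0.1140
  SO₂ term: 0.0129·1.9^0.44·exp(0.046·67-0.1140) = 0.3328
  Cl⁻ term: 0.0175·577.4^0.57·exp(0.008·67+0.085·7.0) = 2.034
  r_corr = 0.3328 + 2.034 = 2.366 μm/a
  mass loss = 2.366 μm/a × 7.14 g/cm³ = 16.9 g·m⁻²·a⁻¹
copper: temperature factor f = +0.126·(-3.0) = -0.3780
  SO₂ term: 0.0053·1.9^0.26·exp(0.059·67-0.3780) = 0.2235
  Sd branch = 0.01025·Sd^0.27·e^(0.036·RH+0.049·T) = 0.897 μm/a
  sum: 0.2235 + 0.897 → r_corr = 1.121 μm/a
  mass loss = 1.121 μm/a × 8.96 g/cm³ = 10.04 g·m⁻²·a⁻¹
Ordering by g·m⁻²·a⁻¹: zinc (16.9) > copper (10)

zinc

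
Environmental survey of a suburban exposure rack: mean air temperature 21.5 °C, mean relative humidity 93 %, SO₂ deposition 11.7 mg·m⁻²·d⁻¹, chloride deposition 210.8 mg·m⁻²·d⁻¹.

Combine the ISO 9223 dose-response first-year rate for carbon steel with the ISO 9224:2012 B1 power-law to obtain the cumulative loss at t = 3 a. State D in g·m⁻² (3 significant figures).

D(3) = 2.30e+03 g·m⁻²

carbon steel: f(T) = -0.054·(T−10) [T>10 °C] = -0.6210
  SO₂ term: 1.77·11.7^0.52·exp(0.02·93-0.6210) = 21.95
  Cl⁻ term: 0.102·210.8^0.62·exp(0.033·93+0.04·21.5) = 143.1
  r_corr = 21.95 + 143.1 = 165.1 μm/a
ISO 9224: D(t) = r_corr · t^b with b = 0.523 (carbon steel, B1)
  D(3) = 165.1 × 3^0.523 = 165.1 × 1.776 = 293.3 μm
  Mass loss = 293.3 μm × 7.85 g/cm³ = 2302 g·m⁻²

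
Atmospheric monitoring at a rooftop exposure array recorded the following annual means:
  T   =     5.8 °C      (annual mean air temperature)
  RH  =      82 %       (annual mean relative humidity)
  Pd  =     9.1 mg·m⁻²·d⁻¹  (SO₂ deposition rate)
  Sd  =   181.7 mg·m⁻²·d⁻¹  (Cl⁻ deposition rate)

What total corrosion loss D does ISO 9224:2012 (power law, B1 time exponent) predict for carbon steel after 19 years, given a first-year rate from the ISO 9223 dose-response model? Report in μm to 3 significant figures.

carbon steel: temperature factor f = +0.150·(-4.2) = -0.6300
  Pd branch = 1.77·Pd^0.52·e^(0.02·RH+f) = 15.32 μm/a
  Sd branch = 0.102·Sd^0.62·e^(0.033·RH+0.04·T) = 48.46 μm/a
  sum: 15.32 + 48.46 → r_corr = 63.78 μm/a
Long-term exponent b (ISO 9224 Table 2, B1) = 0.523
  D(19) = 63.78 × 19^0.523 = 63.78 × 4.664 = 297.5 μm

D(19) = 297 μm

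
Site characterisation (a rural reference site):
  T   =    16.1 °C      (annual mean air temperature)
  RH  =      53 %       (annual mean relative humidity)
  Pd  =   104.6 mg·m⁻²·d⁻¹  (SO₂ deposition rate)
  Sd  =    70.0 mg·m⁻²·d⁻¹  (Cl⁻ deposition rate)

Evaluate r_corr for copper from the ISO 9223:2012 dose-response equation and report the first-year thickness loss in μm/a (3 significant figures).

copper: temperature factor f = -0.080·(6.1) = -0.4880
  sulphur-dioxide contribution → 0.2486 μm/a
  chloride contribution → 0.4788 μm/a
  ⇒ r_corr(copper) = 0.7274 μm/a

r_corr = 0.727 μm/a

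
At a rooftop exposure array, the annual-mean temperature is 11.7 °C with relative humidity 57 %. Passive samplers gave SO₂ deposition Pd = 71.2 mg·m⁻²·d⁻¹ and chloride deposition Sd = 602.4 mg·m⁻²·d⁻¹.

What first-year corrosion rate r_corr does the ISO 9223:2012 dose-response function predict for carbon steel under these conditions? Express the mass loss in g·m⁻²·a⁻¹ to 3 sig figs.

r_corr = 808 g·m⁻²·a⁻¹

carbon steel: f(T) = -0.054·(T−10) [T>10 °C] = -0.0918
  sulphur-dioxide contribution → 46.4 μm/a
  chloride contribution → 56.53 μm/a
  total first-year rate 102.9 μm/a
Convert to mass loss: 102.9 μm/a × 7.85 g/cm³ = 808 g·m⁻²·a⁻¹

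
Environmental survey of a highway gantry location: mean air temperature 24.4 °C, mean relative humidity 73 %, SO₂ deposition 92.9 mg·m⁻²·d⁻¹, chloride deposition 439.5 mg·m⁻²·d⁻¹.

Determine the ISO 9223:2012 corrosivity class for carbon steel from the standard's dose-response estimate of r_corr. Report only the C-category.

C5

carbon steel: T>10 °C ⇒ hinge -0.054·(24.4−10) = -0.7776
  SO₂ term: 1.77·92.9^0.52·exp(0.02·73-0.7776) = 36.96
  Cl⁻ term: 0.102·439.5^0.62·exp(0.033·73+0.04·24.4) = 131
  r_corr = 36.96 + 131 = 168 μm/a
Category bounds: 80…200 μm/a bracket r_corr ⇒ C5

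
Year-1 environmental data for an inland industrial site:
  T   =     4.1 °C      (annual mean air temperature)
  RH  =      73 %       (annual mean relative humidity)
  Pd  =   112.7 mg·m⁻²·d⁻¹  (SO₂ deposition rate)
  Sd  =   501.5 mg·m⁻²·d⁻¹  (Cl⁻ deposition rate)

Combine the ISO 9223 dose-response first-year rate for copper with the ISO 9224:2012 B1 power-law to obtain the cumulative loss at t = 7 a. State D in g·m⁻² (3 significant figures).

copper: temperature factor f = +0.126·(-5.9) = -0.7434
  SO₂ term: 0.0053·112.7^0.26·exp(0.059·73-0.7434) = 0.6389
  Sd branch = 0.01025·Sd^0.27·e^(0.036·RH+0.049·T) = 0.9298 μm/a
  sum: 0.6389 + 0.9298 → r_corr = 1.569 μm/a
Power-law: D(7) = r_corr · 7^0.667
  D(7) = 1.569 × 7^0.667 = 1.569 × 3.662 = 5.744 μm
  Mass loss = 5.744 μm × 8.96 g/cm³ = 51.47 g·m⁻²

D(7) = 51.5 g·m⁻²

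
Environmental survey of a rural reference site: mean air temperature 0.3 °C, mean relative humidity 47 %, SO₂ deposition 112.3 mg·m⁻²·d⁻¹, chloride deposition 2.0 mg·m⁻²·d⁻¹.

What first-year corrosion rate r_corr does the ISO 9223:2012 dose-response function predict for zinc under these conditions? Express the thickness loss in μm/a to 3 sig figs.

zinc: temperature factor f = +0.038·(-9.7) = -0.3686
  sulphur-dioxide contribution → 0.6189 μm/a
  chloride contribution → 0.03881 μm/a
  total first-year rate 0.6577 μm/a

r_corr = 0.658 μm/a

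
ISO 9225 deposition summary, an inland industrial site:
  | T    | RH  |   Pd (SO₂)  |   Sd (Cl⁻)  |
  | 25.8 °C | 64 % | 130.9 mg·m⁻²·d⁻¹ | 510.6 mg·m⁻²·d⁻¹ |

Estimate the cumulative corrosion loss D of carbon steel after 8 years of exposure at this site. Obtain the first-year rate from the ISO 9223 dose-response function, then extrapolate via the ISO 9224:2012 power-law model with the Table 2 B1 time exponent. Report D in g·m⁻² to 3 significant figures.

carbon steel: temperature factor f = -0.054·(15.8) = -0.8532
  Pd branch = 1.77·Pd^0.52·e^(0.02·RH+f) = 34.21 μm/a
  Sd branch = 0.102·Sd^0.62·e^(0.033·RH+0.04·T) = 113 μm/a
  sum: 34.21 + 113 → r_corr = 147.2 μm/a
Power-law: D(8) = r_corr · 8^0.523
  D(8) = 147.2 × 8^0.523 = 147.2 × 2.967 = 436.7 μm
  Mass loss = 436.7 μm × 7.85 g/cm³ = 3428 g·m⁻²

D(8) = 3.43e+03 g·m⁻²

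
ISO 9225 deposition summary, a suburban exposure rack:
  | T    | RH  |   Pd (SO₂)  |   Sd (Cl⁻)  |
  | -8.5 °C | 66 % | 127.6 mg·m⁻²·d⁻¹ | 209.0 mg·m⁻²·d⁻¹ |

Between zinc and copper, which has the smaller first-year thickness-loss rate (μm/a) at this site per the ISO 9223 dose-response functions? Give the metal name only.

zinc: f(T) = +0.038·(T−10) [T≤10 °C] = -0.7030
  SO₂ term: 0.0129·127.6^0.44·exp(0.046·66-0.7030) = 1.123
  Cl⁻ term: 0.0175·209.0^0.57·exp(0.008·66+0.085·-8.5) = 0.3027
  r_corr = 1.123 + 0.3027 = 1.426 μm/a
copper: T≤10 °C ⇒ hinge +0.126·(-8.5−10) = -2.3310
  SO₂ term: 0.0053·127.6^0.26·exp(0.059·66-2.3310) = 0.08925
  Cl⁻ term: 0.01025·209.0^0.27·exp(0.036·66+0.049·-8.5) = 0.3077
  sum: 0.08925 + 0.3077 → r_corr = 0.397 μm/a
Ordering by μm/a: zinc (1.43) > copper (0.397)

copper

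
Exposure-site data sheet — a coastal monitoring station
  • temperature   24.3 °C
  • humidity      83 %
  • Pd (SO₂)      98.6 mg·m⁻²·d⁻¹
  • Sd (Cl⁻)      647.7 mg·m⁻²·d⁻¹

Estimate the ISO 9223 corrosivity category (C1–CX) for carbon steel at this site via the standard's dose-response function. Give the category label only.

CX

carbon steel: T>10 °C ⇒ hinge -0.054·(24.3−10) = -0.7722
  SO₂ term: 1.77·98.6^0.52·exp(0.02·83-0.7722) = 46.81
  Cl⁻ term: 0.102·647.7^0.62·exp(0.033·83+0.04·24.3) = 230.8
  sum: 46.81 + 230.8 → r_corr = 277.7 μm/a
278 μm/a falls in (200, 700] for carbon steel → category CX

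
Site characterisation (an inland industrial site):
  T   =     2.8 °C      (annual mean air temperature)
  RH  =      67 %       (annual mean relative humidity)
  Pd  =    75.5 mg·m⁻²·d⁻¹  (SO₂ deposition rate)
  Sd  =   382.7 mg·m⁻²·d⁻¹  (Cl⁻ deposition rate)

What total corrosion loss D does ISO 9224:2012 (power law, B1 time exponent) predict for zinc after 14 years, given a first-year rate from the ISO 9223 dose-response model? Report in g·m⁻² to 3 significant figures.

zinc: f(T) = +0.038·(T−10) [T≤10 °C] = -0.2736
  SO₂ term: 0.0129·75.5^0.44·exp(0.046·67-0.2736) = 1.434
  Sd branch = 0.0175·Sd^0.57·e^(0.008·RH+0.085·T) = 1.126 μm/a
  sum: 1.434 + 1.126 → r_corr = 2.56 μm/a
Power-law: D(14) = r_corr · 14^0.813
  D(14) = 2.56 × 14^0.813 = 2.56 × 8.547 = 21.88 μm
  Mass loss = 21.88 μm × 7.14 g/cm³ = 156.2 g·m⁻²

D(14) = 156 g·m⁻²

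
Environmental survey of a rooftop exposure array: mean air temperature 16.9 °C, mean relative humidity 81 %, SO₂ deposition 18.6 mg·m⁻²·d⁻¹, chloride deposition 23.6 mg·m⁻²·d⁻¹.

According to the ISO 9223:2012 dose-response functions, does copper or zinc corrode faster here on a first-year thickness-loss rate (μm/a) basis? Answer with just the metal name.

zinc

copper: T>10 °C ⇒ hinge -0.080·(16.9−10) = -0.5520
  sulphur-dioxide contribution → 0.7764 μm/a
  chloride contribution → 1.017 μm/a
  ⇒ r_corr(copper) = 1.794 μm/a
zinc: T>10 °C ⇒ hinge -0.071·(16.9−10) = -0.4899
  sulphur-dioxide contribution → 1.187 μm/a
  chloride contribution → 0.8529 μm/a
  total first-year rate 2.04 μm/a
Ordering by μm/a: zinc (2.04) > copper (1.79)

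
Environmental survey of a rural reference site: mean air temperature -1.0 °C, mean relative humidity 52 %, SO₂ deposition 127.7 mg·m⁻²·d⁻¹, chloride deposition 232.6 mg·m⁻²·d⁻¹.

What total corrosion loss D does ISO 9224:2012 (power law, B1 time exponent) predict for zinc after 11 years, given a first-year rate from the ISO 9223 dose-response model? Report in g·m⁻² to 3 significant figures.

D(11) = 66.6 g·m⁻²

zinc: T≤10 °C ⇒ hinge +0.038·(-1.0−10) = -0.4180
  SO₂ term: 0.0129·127.7^0.44·exp(0.046·52-0.4180) = 0.7845
  Sd branch = 0.0175·Sd^0.57·e^(0.008·RH+0.085·T) = 0.5442 μm/a
  sum: 0.7845 + 0.5442 → r_corr = 1.329 μm/a
ISO 9224: D(t) = r_corr · t^b with b = 0.813 (zinc, B1)
  D(11) = 1.329 × 11^0.813 = 1.329 × 7.025 = 9.334 μm
  Mass loss = 9.334 μm × 7.14 g/cm³ = 66.65 g·m⁻²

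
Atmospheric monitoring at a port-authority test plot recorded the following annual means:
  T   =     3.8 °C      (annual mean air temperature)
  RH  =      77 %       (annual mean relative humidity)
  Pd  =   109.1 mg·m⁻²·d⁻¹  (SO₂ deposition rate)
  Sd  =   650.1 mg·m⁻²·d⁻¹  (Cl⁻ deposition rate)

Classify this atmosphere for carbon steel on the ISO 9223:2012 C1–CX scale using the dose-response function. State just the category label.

C5

carbon steel: temperature factor f = +0.150·(-6.2) = -0.9300
  sulphur-dioxide contribution → 37.37 μm/a
  chloride contribution → 83.6 μm/a
  total first-year rate 121 μm/a
Category bounds: 80…200 μm/a bracket r_corr ⇒ C5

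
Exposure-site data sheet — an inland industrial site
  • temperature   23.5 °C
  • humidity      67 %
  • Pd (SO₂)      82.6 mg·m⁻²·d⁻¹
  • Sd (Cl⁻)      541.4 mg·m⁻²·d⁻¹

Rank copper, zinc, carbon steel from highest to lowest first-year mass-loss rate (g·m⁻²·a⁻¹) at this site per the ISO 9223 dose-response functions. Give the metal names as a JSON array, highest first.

["carbon steel", "zinc", "copper"]

copper: f(T) = -0.080·(T−10) [T>10 °C] = -1.0800
  Pd branch = 0.0053·Pd^0.26·e^(0.059·RH+f) = 0.2954 μm/a
  Sd branch = 0.01025·Sd^0.27·e^(0.036·RH+0.049·T) = 1.979 μm/a
  sum: 0.2954 + 1.979 → r_corr = 2.274 μm/a
  mass loss = 2.274 μm/a × 8.96 g/cm³ = 20.38 g·m⁻²·a⁻¹
zinc: T>10 °C ⇒ hinge -0.071·(23.5−10) = -0.9585
  Pd branch = 0.0129·Pd^0.44·e^(0.046·RH+f) = 0.7521 μm/a
  Cl⁻ term: 0.0175·541.4^0.57·exp(0.008·67+0.085·23.5) = 7.969
  r_corr = 0.7521 + 7.969 = 8.722 μm/a
  mass loss = 8.722 μm/a × 7.14 g/cm³ = 62.27 g·m⁻²·a⁻¹
carbon steel: T>10 °C ⇒ hinge -0.054·(23.5−10) = -0.7290
  Pd branch = 1.77·Pd^0.52·e^(0.02·RH+f) = 32.37 μm/a
  Cl⁻ term: 0.102·541.4^0.62·exp(0.033·67+0.04·23.5) = 118
  sum: 32.37 + 118 → r_corr = 150.4 μm/a
  mass loss = 150.4 μm/a × 7.85 g/cm³ = 1180 g·m⁻²·a⁻¹
Ordering by g·m⁻²·a⁻¹: carbon steel (1180) > zinc (62.3) > copper (20.4)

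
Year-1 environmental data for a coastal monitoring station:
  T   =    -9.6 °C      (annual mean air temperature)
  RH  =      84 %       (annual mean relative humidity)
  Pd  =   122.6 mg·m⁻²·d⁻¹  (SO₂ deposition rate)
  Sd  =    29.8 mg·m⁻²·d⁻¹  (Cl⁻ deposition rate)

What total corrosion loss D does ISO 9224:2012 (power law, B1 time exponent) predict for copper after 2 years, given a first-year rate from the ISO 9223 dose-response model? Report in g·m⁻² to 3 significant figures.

copper: f(T) = +0.126·(T−10) [T≤10 °C] = -2.4696
  Pd branch = 0.0053·Pd^0.26·e^(0.059·RH+f) = 0.2224 μm/a
  Cl⁻ term: 0.01025·29.8^0.27·exp(0.036·84+0.049·-9.6) = 0.3294
  r_corr = 0.2224 + 0.3294 = 0.5518 μm/a
ISO 9224: D(t) = r_corr · t^b with b = 0.667 (copper, B1)
  D(2) = 0.5518 × 2^0.667 = 0.5518 × 1.588 = 0.8762 μm
  Mass loss = 0.8762 μm × 8.96 g/cm³ = 7.851 g·m⁻²

D(2) = 7.85 g·m⁻²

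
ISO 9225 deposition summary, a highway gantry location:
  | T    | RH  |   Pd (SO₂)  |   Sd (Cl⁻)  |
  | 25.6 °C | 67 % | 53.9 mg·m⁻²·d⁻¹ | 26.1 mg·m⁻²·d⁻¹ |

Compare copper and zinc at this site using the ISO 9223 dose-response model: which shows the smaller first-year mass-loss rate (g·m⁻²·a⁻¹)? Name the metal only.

copper

copper: temperature factor f = -0.080·(15.6) = -1.2480
  SO₂ term: 0.0053·53.9^0.26·exp(0.059·67-1.2480) = 0.2235
  Sd branch = 0.01025·Sd^0.27·e^(0.036·RH+0.049·T) = 0.9672 μm/a
  r_corr = 0.2235 + 0.9672 = 1.191 μm/a
  mass loss = 1.191 μm/a × 8.96 g/cm³ = 10.67 g·m⁻²·a⁻¹
zinc: T>10 °C ⇒ hinge -0.071·(25.6−10) = -1.1076
  SO₂ term: 0.0129·53.9^0.44·exp(0.046·67-1.1076) = 0.537
  Cl⁻ term: 0.0175·26.1^0.57·exp(0.008·67+0.085·25.6) = 1.692
  sum: 0.537 + 1.692 → r_corr = 2.229 μm/a
  mass loss = 2.229 μm/a × 7.14 g/cm³ = 15.91 g·m⁻²·a⁻¹
Ordering by g·m⁻²·a⁻¹: zinc (15.9) > copper (10.7)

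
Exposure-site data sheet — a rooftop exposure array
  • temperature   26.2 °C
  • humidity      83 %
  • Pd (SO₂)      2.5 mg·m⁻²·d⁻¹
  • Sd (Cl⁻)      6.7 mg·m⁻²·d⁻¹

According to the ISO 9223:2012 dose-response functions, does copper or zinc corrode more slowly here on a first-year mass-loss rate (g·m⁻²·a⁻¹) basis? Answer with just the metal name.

copper: f(T) = -0.080·(T−10) [T>10 °C] = -1.2960
  sulphur-dioxide contribution → 0.2464 μm/a
  chloride contribution → 1.227 μm/a
  ⇒ r_corr(copper) = 1.474 μm/a
  mass loss = 1.474 μm/a × 8.96 g/cm³ = 13.21 g·m⁻²·a⁻¹
zinc: f(T) = -0.071·(T−10) [T>10 °C] = -1.1502
  sulphur-dioxide contribution → 0.2782 μm/a
  chloride contribution → 0.9321 μm/a
  total first-year rate 1.21 μm/a
  mass loss = 1.21 μm/a × 7.14 g/cm³ = 8.641 g·m⁻²·a⁻¹
Ordering by g·m⁻²·a⁻¹: copper (13.2) > zinc (8.64)

zinc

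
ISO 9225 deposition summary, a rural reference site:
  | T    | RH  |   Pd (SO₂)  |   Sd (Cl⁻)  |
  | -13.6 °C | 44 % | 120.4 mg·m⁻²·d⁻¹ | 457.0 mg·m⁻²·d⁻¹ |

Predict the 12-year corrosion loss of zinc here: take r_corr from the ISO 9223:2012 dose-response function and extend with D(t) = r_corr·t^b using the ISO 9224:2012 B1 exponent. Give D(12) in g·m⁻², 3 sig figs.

zinc: T≤10 °C ⇒ hinge +0.038·(-13.6−10) = -0.8968
  SO₂ term: 0.0129·120.4^0.44·exp(0.046·44-0.8968) = 0.3278
  Sd branch = 0.0175·Sd^0.57·e^(0.008·RH+0.085·T) = 0.257 μm/a
  sum: 0.3278 + 0.257 → r_corr = 0.5848 μm/a
ISO 9224: D(t) = r_corr · t^b with b = 0.813 (zinc, B1)
  D(12) = 0.5848 × 12^0.813 = 0.5848 × 7.54 = 4.41 μm
  Mass loss = 4.41 μm × 7.14 g/cm³ = 31.49 g·m⁻²

D(12) = 31.5 g·m⁻²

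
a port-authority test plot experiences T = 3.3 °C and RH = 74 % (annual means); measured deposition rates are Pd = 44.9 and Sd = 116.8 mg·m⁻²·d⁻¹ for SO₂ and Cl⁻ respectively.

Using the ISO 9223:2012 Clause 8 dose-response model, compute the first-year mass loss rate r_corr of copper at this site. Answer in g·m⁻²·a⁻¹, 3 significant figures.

r_corr = 9.92 g·m⁻²·a⁻¹

copper: f(T) = +0.126·(T−10) [T≤10 °C] = -0.8442
  sulphur-dioxide contribution → 0.4823 μm/a
  chloride contribution → 0.6253 μm/a
  total first-year rate 1.108 μm/a
Convert to mass loss: 1.108 μm/a × 8.96 g/cm³ = 9.925 g·m⁻²·a⁻¹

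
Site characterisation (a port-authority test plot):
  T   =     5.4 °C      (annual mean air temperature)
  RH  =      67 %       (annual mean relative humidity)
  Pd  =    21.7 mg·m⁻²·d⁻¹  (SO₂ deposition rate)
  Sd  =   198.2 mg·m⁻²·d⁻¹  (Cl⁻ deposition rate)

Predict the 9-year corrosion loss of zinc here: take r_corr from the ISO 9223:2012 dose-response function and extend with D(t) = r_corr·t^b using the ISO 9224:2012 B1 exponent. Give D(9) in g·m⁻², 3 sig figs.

D(9) = 80.1 g·m⁻²

zinc: temperature factor f = +0.038·(-4.6) = -0.1748
  SO₂ term: 0.0129·21.7^0.44·exp(0.046·67-0.1748) = 0.9146
  Cl⁻ term: 0.0175·198.2^0.57·exp(0.008·67+0.085·5.4) = 0.965
  sum: 0.9146 + 0.965 → r_corr = 1.88 μm/a
Power-law: D(9) = r_corr · 9^0.813
  D(9) = 1.88 × 9^0.813 = 1.88 × 5.968 = 11.22 μm
  Mass loss = 11.22 μm × 7.14 g/cm³ = 80.08 g·m⁻²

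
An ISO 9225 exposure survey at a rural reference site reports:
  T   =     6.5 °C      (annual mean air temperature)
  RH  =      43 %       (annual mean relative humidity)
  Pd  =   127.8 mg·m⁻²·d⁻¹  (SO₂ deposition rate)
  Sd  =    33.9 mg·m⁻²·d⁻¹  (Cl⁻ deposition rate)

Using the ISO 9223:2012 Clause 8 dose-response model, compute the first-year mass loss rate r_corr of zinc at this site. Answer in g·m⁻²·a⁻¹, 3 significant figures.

r_corr = 7.21 g·m⁻²·a⁻¹

zinc: f(T) = +0.038·(T−10) [T≤10 °C] = -0.1330
  Pd branch = 0.0129·Pd^0.44·e^(0.046·RH+f) = 0.6898 μm/a
  Sd branch = 0.0175·Sd^0.57·e^(0.008·RH+0.085·T) = 0.3196 μm/a
  sum: 0.6898 + 0.3196 → r_corr = 1.009 μm/a
Convert to mass loss: 1.009 μm/a × 7.14 g/cm³ = 7.207 g·m⁻²·a⁻¹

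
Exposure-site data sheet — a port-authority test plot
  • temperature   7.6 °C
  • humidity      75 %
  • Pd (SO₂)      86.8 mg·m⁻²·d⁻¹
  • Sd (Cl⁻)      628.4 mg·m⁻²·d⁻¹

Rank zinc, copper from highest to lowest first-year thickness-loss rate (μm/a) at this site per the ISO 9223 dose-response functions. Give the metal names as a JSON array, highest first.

zinc: temperature factor f = +0.038·(-2.4) = -0.0912
  sulphur-dioxide contribution → 2.644 μm/a
  chloride contribution → 2.394 μm/a
  ⇒ r_corr(zinc) = 5.038 μm/a
copper: f(T) = +0.126·(T−10) [T≤10 °C] = -0.3024
  sulphur-dioxide contribution → 1.044 μm/a
  chloride contribution → 1.261 μm/a
  total first-year rate 2.305 μm/a
Ordering by μm/a: zinc (5.04) > copper (2.3)

["zinc", "copper"]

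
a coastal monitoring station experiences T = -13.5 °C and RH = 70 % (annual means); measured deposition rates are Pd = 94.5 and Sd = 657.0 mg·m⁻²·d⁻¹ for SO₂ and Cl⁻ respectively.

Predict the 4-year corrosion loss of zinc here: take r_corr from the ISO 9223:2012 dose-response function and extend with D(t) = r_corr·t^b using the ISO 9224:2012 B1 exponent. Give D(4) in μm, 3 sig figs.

zinc: temperature factor f = +0.038·(-23.5) = -0.8930
  Pd branch = 0.0129·Pd^0.44·e^(0.046·RH+f) = 0.9781 μm/a
  Sd branch = 0.0175·Sd^0.57·e^(0.008·RH+0.085·T) = 0.3926 μm/a
  r_corr = 0.9781 + 0.3926 = 1.371 μm/a
Power-law: D(4) = r_corr · 4^0.813
  D(4) = 1.371 × 4^0.813 = 1.371 × 3.087 = 4.231 μm

D(4) = 4.23 μm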